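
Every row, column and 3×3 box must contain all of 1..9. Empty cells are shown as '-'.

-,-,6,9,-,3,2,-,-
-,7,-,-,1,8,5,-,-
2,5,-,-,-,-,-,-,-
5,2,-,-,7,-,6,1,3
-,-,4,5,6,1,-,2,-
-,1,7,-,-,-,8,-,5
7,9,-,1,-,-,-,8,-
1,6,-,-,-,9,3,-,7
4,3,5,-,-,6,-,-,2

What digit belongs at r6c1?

6

r1c1 = 8 (sole candidate).
r1c2 = 4 (sole candidate).
r1c5 = 5 (sole candidate).
r1c8 = 7 (sole candidate).
r1c9 = 1 (sole candidate).
r3c5 = 4 (sole candidate).
r3c6 = 7 (sole candidate).
r3c7 = 9 (sole candidate).
r4c6 = 4 (sole candidate).
r5c2 = 8 (sole candidate).
r5c7 = 7 (sole candidate).
r5c9 = 9 (sole candidate).
r6c6 = 2 (sole candidate).
r6c8 = 4 (sole candidate).
r7c3 = 2 (sole candidate).
r7c5 = 3 (sole candidate).
r7c6 = 5 (sole candidate).
r7c7 = 4 (sole candidate).
r7c9 = 6 (sole candidate).
r8c3 = 8 (sole candidate).
r8c5 = 2 (sole candidate).
r8c8 = 5 (sole candidate).
r9c5 = 8 (sole candidate).
r9c7 = 1 (sole candidate).
r9c8 = 9 (sole candidate).
r2c9 = 4 (sole candidate).
r3c4 = 6 (sole candidate).
r3c8 = 3 (sole candidate).
r3c9 = 8 (sole candidate).
r4c3 = 9 (sole candidate).
r4c4 = 8 (sole candidate).
r5c1 = 3 (sole candidate).
r6c1 = 6: row 6 has {1,2,4,5,7,8}; col 1 has {1,2,3,4,5,7,8}; box has {1,2,3,4,5,7,8,9} → only 6 remains.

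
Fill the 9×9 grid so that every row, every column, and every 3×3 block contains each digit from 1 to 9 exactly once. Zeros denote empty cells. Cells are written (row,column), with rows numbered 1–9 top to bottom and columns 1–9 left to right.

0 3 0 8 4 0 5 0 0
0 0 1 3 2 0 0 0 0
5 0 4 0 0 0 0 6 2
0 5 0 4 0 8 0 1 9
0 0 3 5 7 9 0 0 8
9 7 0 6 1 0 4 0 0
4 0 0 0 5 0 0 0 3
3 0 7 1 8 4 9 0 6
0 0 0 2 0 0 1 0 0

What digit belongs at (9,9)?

(3,5) = 9 (sole candidate).
(4,5) = 3 (sole candidate).
(5,8) = 2 (sole candidate).
(6,6) = 2 (sole candidate).
(6,9) = 5 (sole candidate).
(8,2) = 2 (sole candidate).
(8,8) = 5 (sole candidate).
(9,5) = 6 (sole candidate).
(3,2) = 8 (sole candidate).
(3,4) = 7 (sole candidate).
(3,6) = 1 (sole candidate).
(3,7) = 3 (sole candidate).
(5,7) = 6 (sole candidate).
(6,3) = 8 (sole candidate).
(6,8) = 3 (sole candidate).
(7,4) = 9 (sole candidate).
(7,6) = 7 (sole candidate).
(7,8) = 8 (sole candidate).
(9,1) = 8 (sole candidate).
(9,2) = 9 (sole candidate).
(9,3) = 5 (sole candidate).
(9,6) = 3 (sole candidate).
(1,6) = 6 (sole candidate).
(2,2) = 6 (sole candidate).
(2,6) = 5 (sole candidate).
(4,7) = 7 (sole candidate).
(5,1) = 1 (sole candidate).
(5,2) = 4 (sole candidate).
(7,2) = 1 (sole candidate).
(7,3) = 6 (sole candidate).
(7,7) = 2 (sole candidate).
(2,1) = 7 (sole candidate).
(2,7) = 8 (sole candidate).
(2,9) = 4 (sole candidate).
(4,3) = 2 (sole candidate).
(9,9) = 7: row 9 has {1,2,3,5,6,8,9}; col 9 has {2,3,4,5,6,8,9}; box has {1,2,3,5,6,8,9} → only 7 remains.

7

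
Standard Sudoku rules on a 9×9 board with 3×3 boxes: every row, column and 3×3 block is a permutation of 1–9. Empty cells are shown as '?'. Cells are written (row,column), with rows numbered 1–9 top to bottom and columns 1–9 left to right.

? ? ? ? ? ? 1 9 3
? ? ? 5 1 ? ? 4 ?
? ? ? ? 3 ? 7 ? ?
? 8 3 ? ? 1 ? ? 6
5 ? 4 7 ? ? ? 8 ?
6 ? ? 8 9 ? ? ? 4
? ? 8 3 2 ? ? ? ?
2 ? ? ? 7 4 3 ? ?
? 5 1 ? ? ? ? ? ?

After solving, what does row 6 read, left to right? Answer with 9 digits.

(5,5) = 6 (sole candidate).
(9,5) = 8 (sole candidate).
(1,5) = 4 (sole candidate).
(4,5) = 5 (sole candidate).
(1,3) = 5 (hidden single in row 1).
(4,4) = 4 (hidden single in row 4).
(5,6) = 3 (hidden single in row 5).
(6,6) = 2: row 6 has {4,6,8,9}; col 6 has {1,3,4}; box has {1,3,4,5,6,7,8,9} → only 2 remains.
(6,7) = 5: row 6 has {2,4,6,8,9}; col 7 has {1,3,7}; box has {4,6,8} → only 5 remains.
(6,3) = 7: row 6 has {2,4,5,6,8,9}; col 3 has {1,3,4,5,8}; box has {3,4,5,6,8} → only 7 remains.
(4,1) = 9 (sole candidate).
(4,7) = 2 (sole candidate).
(4,8) = 7 (sole candidate).
(5,7) = 9 (sole candidate).
(5,9) = 1 (sole candidate).
(6,2) = 1: row 6 has {2,4,5,6,7,8,9}; col 2 has {5,8}; box has {3,4,5,6,7,8,9} → only 1 remains.
(6,8) = 3: row 6 has {1,2,4,5,6,7,8,9}; col 8 has {4,7,8,9}; box has {1,2,4,5,6,7,8,9} → only 3 remains.

617892534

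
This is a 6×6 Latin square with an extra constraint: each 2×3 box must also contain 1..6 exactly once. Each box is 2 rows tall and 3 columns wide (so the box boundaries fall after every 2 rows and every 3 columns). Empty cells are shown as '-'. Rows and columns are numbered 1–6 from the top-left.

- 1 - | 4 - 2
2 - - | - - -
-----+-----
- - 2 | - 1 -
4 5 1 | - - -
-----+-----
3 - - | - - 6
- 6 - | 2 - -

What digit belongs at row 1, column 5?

row 3, column 1 = 6: row 3 has {1,2}; col 1 has {2,3,4}; box has {1,2,4,5} → only 6 remains.
row 3, column 2 = 3: row 3 has {1,2,6}; col 2 has {1,5,6}; box has {1,2,4,5,6} → only 3 remains.
row 3, column 4 = 5: row 3 has {1,2,3,6}; col 4 has {2,4}; box has {1} → only 5 remains.
row 3, column 6 = 4: row 3 has {1,2,3,5,6}; col 6 has {2,6}; box has {1,5} → only 4 remains.
row 4, column 6 = 3: row 4 has {1,4,5}; col 6 has {2,4,6}; box has {1,4,5} → only 3 remains.
row 5, column 4 = 1: row 5 has {3,6}; col 4 has {2,4,5}; box has {2,6} → only 1 remains.
row 6, column 6 = 5: row 6 has {2,6}; col 6 has {2,3,4,6}; box has {1,2,6} → only 5 remains.
row 1, column 1 = 5: row 1 has {1,2,4}; col 1 has {2,3,4,6}; box has {1,2} → only 5 remains.
row 2, column 2 = 4: row 2 has {2}; col 2 has {1,3,5,6}; box has {1,2,5} → only 4 remains.
row 2, column 6 = 1: row 2 has {2,4}; col 6 has {2,3,4,5,6}; box has {2,4} → only 1 remains.
row 4, column 4 = 6: row 4 has {1,3,4,5}; col 4 has {1,2,4,5}; box has {1,3,4,5} → only 6 remains.
row 4, column 5 = 2: row 4 has {1,3,4,5,6}; col 5 has {1}; box has {1,3,4,5,6} → only 2 remains.
row 5, column 2 = 2: row 5 has {1,3,6}; col 2 has {1,3,4,5,6}; box has {3,6} → only 2 remains.
row 5, column 5 = 4: row 5 has {1,2,3,6}; col 5 has {1,2}; box has {1,2,5,6} → only 4 remains.
row 6, column 1 = 1: row 6 has {2,5,6}; col 1 has {2,3,4,5,6}; box has {2,3,6} → only 1 remains.
row 6, column 3 = 4: row 6 has {1,2,5,6}; col 3 has {1,2}; box has {1,2,3,6} → only 4 remains.
row 6, column 5 = 3: row 6 has {1,2,4,5,6}; col 5 has {1,2,4}; box has {1,2,4,5,6} → only 3 remains.
row 1, column 5 = 6: row 1 has {1,2,4,5}; col 5 has {1,2,3,4}; box has {1,2,4} → only 6 remains.

6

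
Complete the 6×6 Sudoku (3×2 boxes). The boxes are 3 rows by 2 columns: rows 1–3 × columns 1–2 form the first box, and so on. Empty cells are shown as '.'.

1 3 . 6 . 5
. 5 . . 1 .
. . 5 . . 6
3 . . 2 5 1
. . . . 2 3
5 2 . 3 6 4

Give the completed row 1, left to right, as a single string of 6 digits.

132645

r1c5 = 4: row 1 has {1,3,5,6}; col 5 has {1,2,5,6}; box has {1,5,6} → only 4 remains.
r2c4 = 4 (sole candidate).
r2c6 = 2 (sole candidate).
r3c2 = 4 (sole candidate).
r3c4 = 1 (sole candidate).
r3c5 = 3 (sole candidate).
r4c2 = 6 (sole candidate).
r4c3 = 4 (sole candidate).
r5c1 = 4 (sole candidate).
r5c2 = 1 (sole candidate).
r5c3 = 6 (sole candidate).
r5c4 = 5 (sole candidate).
r6c3 = 1 (sole candidate).
r1c3 = 2: row 1 has {1,3,4,5,6}; col 3 has {1,4,5,6}; box has {1,4,5,6} → only 2 remains.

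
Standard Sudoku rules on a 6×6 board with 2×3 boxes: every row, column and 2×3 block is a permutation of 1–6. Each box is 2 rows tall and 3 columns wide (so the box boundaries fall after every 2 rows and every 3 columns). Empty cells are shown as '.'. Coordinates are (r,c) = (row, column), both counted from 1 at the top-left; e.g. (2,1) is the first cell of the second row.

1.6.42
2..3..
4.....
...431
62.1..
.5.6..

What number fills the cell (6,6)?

4

(1,2) = 3: row 1 has {1,2,4,6}; col 2 has {2,5}; box has {1,2,6} → only 3 remains.
(1,4) = 5: row 1 has {1,2,3,4,6}; col 4 has {1,3,4,6}; box has {2,3,4} → only 5 remains.
(2,2) = 4: row 2 has {2,3}; col 2 has {2,3,5}; box has {1,2,3,6} → only 4 remains.
(2,3) = 5: row 2 has {2,3,4}; col 3 has {6}; box has {1,2,3,4,6} → only 5 remains.
(2,6) = 6: row 2 has {2,3,4,5}; col 6 has {1,2}; box has {2,3,4,5} → only 6 remains.
(3,4) = 2: row 3 has {4}; col 4 has {1,3,4,5,6}; box has {1,3,4} → only 2 remains.
(3,6) = 5: row 3 has {2,4}; col 6 has {1,2,6}; box has {1,2,3,4} → only 5 remains.
(4,1) = 5: row 4 has {1,3,4}; col 1 has {1,2,4,6}; box has {4} → only 5 remains.
(4,2) = 6: row 4 has {1,3,4,5}; col 2 has {2,3,4,5}; box has {4,5} → only 6 remains.
(4,3) = 2: row 4 has {1,3,4,5,6}; col 3 has {5,6}; box has {4,5,6} → only 2 remains.
(5,5) = 5: row 5 has {1,2,6}; col 5 has {3,4}; box has {1,6} → only 5 remains.
(6,1) = 3: row 6 has {5,6}; col 1 has {1,2,4,5,6}; box has {2,5,6} → only 3 remains.
(6,5) = 2: row 6 has {3,5,6}; col 5 has {3,4,5}; box has {1,5,6} → only 2 remains.
(6,6) = 4: row 6 has {2,3,5,6}; col 6 has {1,2,5,6}; box has {1,2,5,6} → only 4 remains.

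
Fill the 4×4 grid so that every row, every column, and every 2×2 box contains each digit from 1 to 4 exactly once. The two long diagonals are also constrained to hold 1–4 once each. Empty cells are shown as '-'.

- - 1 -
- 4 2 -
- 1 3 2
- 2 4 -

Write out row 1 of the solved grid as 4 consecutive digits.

2314

R1C1 = 2: row 1 has {1}; col 1 has {}; box has {4}; main diagonal has {3,4} → only 2 remains.
R1C2 = 3: row 1 has {1,2}; col 2 has {1,2,4}; box has {2,4} → only 3 remains.
R1C4 = 4: row 1 has {1,2,3}; col 4 has {2}; box has {1,2}; anti-diagonal has {1,2} → only 4 remains.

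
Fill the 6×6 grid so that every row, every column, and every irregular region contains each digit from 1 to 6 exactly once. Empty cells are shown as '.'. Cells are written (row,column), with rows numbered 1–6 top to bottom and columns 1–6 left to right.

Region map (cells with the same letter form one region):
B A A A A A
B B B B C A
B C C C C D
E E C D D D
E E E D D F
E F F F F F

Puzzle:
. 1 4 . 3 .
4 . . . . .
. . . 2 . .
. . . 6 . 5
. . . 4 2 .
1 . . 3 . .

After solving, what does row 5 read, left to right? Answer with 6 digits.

(1,4) = 5: row 1 has {1,3,4}; col 4 has {2,3,4,6}; region has {1,3,4} → only 5 remains.
(2,4) = 1: row 2 has {4}; col 4 has {2,3,4,5,6}; region has {4} → only 1 remains.
(4,5) = 1: row 4 has {5,6}; col 5 has {2,3}; region has {2,4,5,6} → only 1 remains.
(3,6) = 3: row 3 has {2}; col 6 has {5}; region has {1,2,4,5,6} → only 3 remains.
(4,3) = 3: row 4 has {1,5,6}; col 3 has {4}; region has {2} → only 3 remains.
(4,1) = 2: row 4 has {1,3,5,6}; col 1 has {1,4}; region has {1} → only 2 remains.
(4,2) = 4: row 4 has {1,2,3,5,6}; col 2 has {1}; region has {1,2} → only 4 remains.
(1,1) = 6: row 1 has {1,3,4,5}; col 1 has {1,2,4}; region has {1,4} → only 6 remains.
(1,6) = 2: row 1 has {1,3,4,5,6}; col 6 has {3,5}; region has {1,3,4,5} → only 2 remains.
(2,6) = 6: row 2 has {1,4}; col 6 has {2,3,5}; region has {1,2,3,4,5} → only 6 remains.
(3,1) = 5: row 3 has {2,3}; col 1 has {1,2,4,6}; region has {1,4,6} → only 5 remains.
(3,2) = 6: row 3 has {2,3,5}; col 2 has {1,4}; region has {2,3} → only 6 remains.
(3,3) = 1: row 3 has {2,3,5,6}; col 3 has {3,4}; region has {2,3,6} → only 1 remains.
(3,5) = 4: row 3 has {1,2,3,5,6}; col 5 has {1,2,3}; region has {1,2,3,6} → only 4 remains.
(5,1) = 3: row 5 has {2,4}; col 1 has {1,2,4,5,6}; region has {1,2,4} → only 3 remains.
(5,2) = 5: row 5 has {2,3,4}; col 2 has {1,4,6}; region has {1,2,3,4} → only 5 remains.
(5,3) = 6: row 5 has {2,3,4,5}; col 3 has {1,3,4}; region has {1,2,3,4,5} → only 6 remains.
(5,6) = 1: row 5 has {2,3,4,5,6}; col 6 has {2,3,5,6}; region has {3} → only 1 remains.

356421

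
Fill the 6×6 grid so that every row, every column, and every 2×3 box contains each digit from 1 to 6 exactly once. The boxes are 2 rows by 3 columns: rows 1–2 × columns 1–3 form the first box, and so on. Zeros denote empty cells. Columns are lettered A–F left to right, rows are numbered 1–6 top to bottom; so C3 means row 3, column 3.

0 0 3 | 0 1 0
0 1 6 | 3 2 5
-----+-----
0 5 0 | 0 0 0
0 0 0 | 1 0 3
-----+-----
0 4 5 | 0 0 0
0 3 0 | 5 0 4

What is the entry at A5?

B1 = 2 (sole candidate).
F1 = 6 (sole candidate).
A2 = 4 (sole candidate).
F3 = 2 (sole candidate).
B4 = 6 (sole candidate).
F5 = 1 (sole candidate).
E6 = 6 (sole candidate).
A1 = 5 (sole candidate).
D1 = 4 (sole candidate).
D3 = 6 (sole candidate).
E3 = 4 (sole candidate).
A4 = 2 (sole candidate).
C4 = 4 (sole candidate).
E4 = 5 (sole candidate).
A5 = 6: row 5 has {1,4,5}; col 1 has {2,4,5}; box has {3,4,5} → only 6 remains.

6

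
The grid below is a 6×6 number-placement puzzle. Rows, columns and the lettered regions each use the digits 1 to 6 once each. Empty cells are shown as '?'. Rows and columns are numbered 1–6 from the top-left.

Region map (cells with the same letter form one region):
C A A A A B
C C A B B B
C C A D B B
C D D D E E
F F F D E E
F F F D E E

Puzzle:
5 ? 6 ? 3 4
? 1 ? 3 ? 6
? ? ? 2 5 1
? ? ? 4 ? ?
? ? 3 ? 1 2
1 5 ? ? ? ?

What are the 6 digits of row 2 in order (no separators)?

row 1, column 2 = 2 (sole candidate).
row 1, column 4 = 1 (sole candidate).
row 2, column 5 = 2: row 2 has {1,3,6}; col 5 has {1,3,5}; region has {1,3,4,5,6} → only 2 remains.
row 3, column 3 = 4 (sole candidate).
row 4, column 5 = 6 (sole candidate).
row 6, column 3 = 2 (sole candidate).
row 6, column 4 = 6 (sole candidate).
row 6, column 5 = 4 (sole candidate).
row 6, column 6 = 3 (sole candidate).
row 2, column 1 = 4: row 2 has {1,2,3,6}; col 1 has {1,5}; region has {1,5} → only 4 remains.
row 2, column 3 = 5: row 2 has {1,2,3,4,6}; col 3 has {2,3,4,6}; region has {1,2,3,4,6} → only 5 remains.

415326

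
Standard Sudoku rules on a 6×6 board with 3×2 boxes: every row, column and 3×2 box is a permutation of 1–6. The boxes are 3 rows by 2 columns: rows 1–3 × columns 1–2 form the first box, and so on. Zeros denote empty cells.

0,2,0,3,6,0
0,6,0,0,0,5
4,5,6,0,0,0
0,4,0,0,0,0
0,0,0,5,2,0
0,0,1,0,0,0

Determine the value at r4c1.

2

r1c1 = 1 (sole candidate).
r1c6 = 4 (sole candidate).
r2c1 = 3 (sole candidate).
r2c5 = 1 (sole candidate).
r3c5 = 3 (sole candidate).
r3c6 = 2 (sole candidate).
r4c5 = 5 (sole candidate).
r5c1 = 6 (sole candidate).
r6c2 = 3 (sole candidate).
r6c5 = 4 (sole candidate).
r6c6 = 6 (sole candidate).
r1c3 = 5 (sole candidate).
r3c4 = 1 (sole candidate).
r4c1 = 2: row 4 has {4,5}; col 1 has {1,3,4,6}; box has {3,4,6} → only 2 remains.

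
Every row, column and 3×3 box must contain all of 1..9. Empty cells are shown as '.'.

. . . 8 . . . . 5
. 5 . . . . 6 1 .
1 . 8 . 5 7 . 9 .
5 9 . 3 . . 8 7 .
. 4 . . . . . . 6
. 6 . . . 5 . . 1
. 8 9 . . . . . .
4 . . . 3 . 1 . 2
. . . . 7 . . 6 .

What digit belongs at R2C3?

R4C9 = 4: row 4 has {3,5,7,8,9}; col 9 has {1,2,5,6}; box has {1,6,7,8} → only 4 remains.
R8C2 = 7: row 8 has {1,2,3,4}; col 2 has {4,5,6,8,9}; box has {4,8,9} → only 7 remains.
R3C9 = 3: row 3 has {1,5,7,8,9}; col 9 has {1,2,4,5,6}; box has {1,5,6,9} → only 3 remains.
R7C9 = 7: row 7 has {8,9}; col 9 has {1,2,3,4,5,6}; box has {1,2,6} → only 7 remains.
R2C9 = 8: row 2 has {1,5,6}; col 9 has {1,2,3,4,5,6,7}; box has {1,3,5,6,9} → only 8 remains.
R3C2 = 2: row 3 has {1,3,5,7,8,9}; col 2 has {4,5,6,7,8,9}; box has {1,5,8} → only 2 remains.
R3C7 = 4: row 3 has {1,2,3,5,7,8,9}; col 7 has {1,6,8}; box has {1,3,5,6,8,9} → only 4 remains.
R9C9 = 9: row 9 has {6,7}; col 9 has {1,2,3,4,5,6,7,8}; box has {1,2,6,7} → only 9 remains.
R1C2 = 3: row 1 has {5,8}; col 2 has {2,4,5,6,7,8,9}; box has {1,2,5,8} → only 3 remains.
R1C8 = 2: row 1 has {3,5,8}; col 8 has {1,6,7,9}; box has {1,3,4,5,6,8,9} → only 2 remains.
R3C4 = 6: row 3 has {1,2,3,4,5,7,8,9}; col 4 has {3,8}; box has {5,7,8} → only 6 remains.
R6C8 = 3: row 6 has {1,5,6}; col 8 has {1,2,6,7,9}; box has {1,4,6,7,8} → only 3 remains.
R9C2 = 1: row 9 has {6,7,9}; col 2 has {2,3,4,5,6,7,8,9}; box has {4,7,8,9} → only 1 remains.
R1C7 = 7: row 1 has {2,3,5,8}; col 7 has {1,4,6,8}; box has {1,2,3,4,5,6,8,9} → only 7 remains.
R5C8 = 5: row 5 has {4,6}; col 8 has {1,2,3,6,7,9}; box has {1,3,4,6,7,8} → only 5 remains.
R7C8 = 4: row 7 has {7,8,9}; col 8 has {1,2,3,5,6,7,9}; box has {1,2,6,7,9} → only 4 remains.
R8C8 = 8: row 8 has {1,2,3,4,7}; col 8 has {1,2,3,4,5,6,7,9}; box has {1,2,4,6,7,9} → only 8 remains.
R2C6 = 3: in row 2, 3 can only go here (every other open cell in that row sees a 3).
R9C6 = 8: in row 9, 8 can only go here (every other open cell in that row sees an 8).
R9C4 = 4: in row 9, 4 can only go here (every other open cell in that row sees a 4).
R6C5 = 4: in row 6, 4 can only go here (every other open cell in that row sees a 4).
R2C3 = 4: in row 2, 4 can only go here (every other open cell in that row sees a 4).

4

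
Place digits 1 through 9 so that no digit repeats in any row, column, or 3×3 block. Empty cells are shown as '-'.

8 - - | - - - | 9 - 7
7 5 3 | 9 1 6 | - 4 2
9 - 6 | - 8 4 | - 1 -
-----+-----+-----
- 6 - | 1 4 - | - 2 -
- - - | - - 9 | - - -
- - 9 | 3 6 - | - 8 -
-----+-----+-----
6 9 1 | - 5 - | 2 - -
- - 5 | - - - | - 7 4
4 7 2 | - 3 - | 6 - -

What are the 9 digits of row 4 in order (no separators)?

r1c3 = 4 (sole candidate).
r1c5 = 2 (sole candidate).
r2c7 = 8 (sole candidate).
r3c2 = 2 (sole candidate).
r5c5 = 7 (sole candidate).
r7c8 = 3 (sole candidate).
r7c9 = 8 (sole candidate).
r8c1 = 3 (sole candidate).
r8c2 = 8 (sole candidate).
r8c5 = 9 (sole candidate).
r8c7 = 1 (sole candidate).
r9c4 = 8 (sole candidate).
r9c6 = 1 (sole candidate).
r1c2 = 1 (sole candidate).
r1c4 = 5 (sole candidate).
r1c6 = 3 (sole candidate).
r1c8 = 6 (sole candidate).
r3c4 = 7 (sole candidate).
r4c1 = 5: row 4 has {1,2,4,6}; col 1 has {3,4,6,7,8,9}; box has {6,9} → only 5 remains.
r4c6 = 8: row 4 has {1,2,4,5,6}; col 6 has {1,3,4,6,9}; box has {1,3,4,6,7,9} → only 8 remains.
r5c3 = 8 (sole candidate).
r5c4 = 2 (sole candidate).
r5c8 = 5 (sole candidate).
r6c2 = 4 (sole candidate).
r6c6 = 5 (sole candidate).
r6c7 = 7 (sole candidate).
r6c9 = 1 (sole candidate).
r7c4 = 4 (sole candidate).
r7c6 = 7 (sole candidate).
r8c4 = 6 (sole candidate).
r8c6 = 2 (sole candidate).
r9c8 = 9 (sole candidate).
r9c9 = 5 (sole candidate).
r3c9 = 3 (sole candidate).
r4c3 = 7: row 4 has {1,2,4,5,6,8}; col 3 has {1,2,3,4,5,6,8,9}; box has {4,5,6,8,9} → only 7 remains.
r4c7 = 3: row 4 has {1,2,4,5,6,7,8}; col 7 has {1,2,6,7,8,9}; box has {1,2,5,7,8} → only 3 remains.
r4c9 = 9: row 4 has {1,2,3,4,5,6,7,8}; col 9 has {1,2,3,4,5,7,8}; box has {1,2,3,5,7,8} → only 9 remains.

567148329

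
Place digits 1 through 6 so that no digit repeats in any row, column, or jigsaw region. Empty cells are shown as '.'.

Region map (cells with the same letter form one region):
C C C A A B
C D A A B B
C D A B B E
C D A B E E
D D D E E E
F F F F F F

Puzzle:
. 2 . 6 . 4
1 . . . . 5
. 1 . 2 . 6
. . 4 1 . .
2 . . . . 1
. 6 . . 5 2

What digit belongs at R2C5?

6

R2C4 = 3 (sole candidate).
R2C5 = 6: row 2 has {1,3,5}; col 5 has {5}; region has {1,2,4,5} → only 6 remains.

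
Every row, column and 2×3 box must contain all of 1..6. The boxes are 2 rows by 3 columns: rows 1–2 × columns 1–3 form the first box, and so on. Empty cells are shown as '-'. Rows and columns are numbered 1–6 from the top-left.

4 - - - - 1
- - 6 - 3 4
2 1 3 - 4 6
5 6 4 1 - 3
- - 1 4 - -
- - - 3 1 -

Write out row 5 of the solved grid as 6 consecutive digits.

321465

r2c1 = 1: row 2 has {3,4,6}; col 1 has {2,4,5}; box has {4,6} → only 1 remains.
r3c4 = 5: row 3 has {1,2,3,4,6}; col 4 has {1,3,4}; box has {1,3,4,6} → only 5 remains.
r4c5 = 2: row 4 has {1,3,4,5,6}; col 5 has {1,3,4}; box has {1,3,4,5,6} → only 2 remains.
r6c1 = 6: row 6 has {1,3}; col 1 has {1,2,4,5}; box has {1} → only 6 remains.
r2c4 = 2: row 2 has {1,3,4,6}; col 4 has {1,3,4,5}; box has {1,3,4} → only 2 remains.
r5c1 = 3: row 5 has {1,4}; col 1 has {1,2,4,5,6}; box has {1,6} → only 3 remains.
r1c4 = 6: row 1 has {1,4}; col 4 has {1,2,3,4,5}; box has {1,2,3,4} → only 6 remains.
r1c5 = 5: row 1 has {1,4,6}; col 5 has {1,2,3,4}; box has {1,2,3,4,6} → only 5 remains.
r2c2 = 5: row 2 has {1,2,3,4,6}; col 2 has {1,6}; box has {1,4,6} → only 5 remains.
r5c2 = 2: row 5 has {1,3,4}; col 2 has {1,5,6}; box has {1,3,6} → only 2 remains.
r5c5 = 6: row 5 has {1,2,3,4}; col 5 has {1,2,3,4,5}; box has {1,3,4} → only 6 remains.
r5c6 = 5: row 5 has {1,2,3,4,6}; col 6 has {1,3,4,6}; box has {1,3,4,6} → only 5 remains.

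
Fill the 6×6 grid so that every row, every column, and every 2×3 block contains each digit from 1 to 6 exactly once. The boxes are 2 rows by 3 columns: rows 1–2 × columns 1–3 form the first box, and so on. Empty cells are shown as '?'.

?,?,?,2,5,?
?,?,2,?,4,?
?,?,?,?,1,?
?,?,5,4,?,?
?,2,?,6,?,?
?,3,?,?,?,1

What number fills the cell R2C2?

5

R5C5 = 3 (sole candidate).
R6C4 = 5 (sole candidate).
R6C5 = 2 (sole candidate).
R3C4 = 3 (sole candidate).
R4C5 = 6 (sole candidate).
R4C6 = 2 (sole candidate).
R5C6 = 4 (sole candidate).
R2C4 = 1 (sole candidate).
R3C6 = 5 (sole candidate).
R4C2 = 1 (sole candidate).
R5C3 = 1 (sole candidate).
R4C1 = 3 (sole candidate).
R5C1 = 5 (sole candidate).
R2C1 = 6 (sole candidate).
R2C2 = 5: row 2 has {1,2,4,6}; col 2 has {1,2,3}; box has {2,6} → only 5 remains.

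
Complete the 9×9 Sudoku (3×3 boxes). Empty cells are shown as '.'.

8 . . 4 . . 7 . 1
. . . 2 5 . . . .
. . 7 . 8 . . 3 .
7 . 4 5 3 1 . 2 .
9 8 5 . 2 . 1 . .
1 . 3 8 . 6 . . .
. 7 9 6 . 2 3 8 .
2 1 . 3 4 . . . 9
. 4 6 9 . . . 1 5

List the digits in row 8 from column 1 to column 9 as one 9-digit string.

218345679

row 1, column 3 = 2 (sole candidate).
row 2, column 3 = 1 (sole candidate).
row 3, column 4 = 1 (sole candidate).
row 3, column 6 = 9 (sole candidate).
row 4, column 2 = 6 (sole candidate).
row 4, column 9 = 8 (sole candidate).
row 5, column 4 = 7 (sole candidate).
row 5, column 6 = 4 (sole candidate).
row 5, column 8 = 6 (sole candidate).
row 5, column 9 = 3 (sole candidate).
row 6, column 2 = 2 (sole candidate).
row 6, column 5 = 9 (sole candidate).
row 7, column 1 = 5 (sole candidate).
row 7, column 5 = 1 (sole candidate).
row 7, column 9 = 4 (sole candidate).
row 8, column 3 = 8: row 8 has {1,2,3,4,9}; col 3 has {1,2,3,4,5,6,7,9}; box has {1,2,4,5,6,7,9} → only 8 remains.
row 8, column 7 = 6: row 8 has {1,2,3,4,8,9}; col 7 has {1,3,7}; box has {1,3,4,5,8,9} → only 6 remains.
row 8, column 8 = 7: row 8 has {1,2,3,4,6,8,9}; col 8 has {1,2,3,6,8}; box has {1,3,4,5,6,8,9} → only 7 remains.
row 9, column 1 = 3 (sole candidate).
row 9, column 5 = 7 (sole candidate).
row 9, column 6 = 8 (sole candidate).
row 9, column 7 = 2 (sole candidate).
row 1, column 5 = 6 (sole candidate).
row 1, column 6 = 3 (sole candidate).
row 2, column 6 = 7 (sole candidate).
row 2, column 9 = 6 (sole candidate).
row 3, column 2 = 5 (sole candidate).
row 3, column 7 = 4 (sole candidate).
row 3, column 9 = 2 (sole candidate).
row 4, column 7 = 9 (sole candidate).
row 6, column 7 = 5 (sole candidate).
row 6, column 8 = 4 (sole candidate).
row 6, column 9 = 7 (sole candidate).
row 8, column 6 = 5: row 8 has {1,2,3,4,6,7,8,9}; col 6 has {1,2,3,4,6,7,8,9}; box has {1,2,3,4,6,7,8,9} → only 5 remains.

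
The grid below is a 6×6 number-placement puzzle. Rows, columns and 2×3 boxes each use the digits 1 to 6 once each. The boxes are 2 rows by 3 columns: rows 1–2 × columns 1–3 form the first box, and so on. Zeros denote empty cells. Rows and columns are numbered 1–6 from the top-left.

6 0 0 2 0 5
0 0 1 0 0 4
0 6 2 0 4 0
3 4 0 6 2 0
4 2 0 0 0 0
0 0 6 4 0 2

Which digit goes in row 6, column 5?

3

row 1, column 2 = 3: row 1 has {2,5,6}; col 2 has {2,4,6}; box has {1,6} → only 3 remains.
row 1, column 3 = 4: row 1 has {2,3,5,6}; col 3 has {1,2,6}; box has {1,3,6} → only 4 remains.
row 1, column 5 = 1: row 1 has {2,3,4,5,6}; col 5 has {2,4}; box has {2,4,5} → only 1 remains.
row 2, column 2 = 5: row 2 has {1,4}; col 2 has {2,3,4,6}; box has {1,3,4,6} → only 5 remains.
row 2, column 4 = 3: row 2 has {1,4,5}; col 4 has {2,4,6}; box has {1,2,4,5} → only 3 remains.
row 2, column 5 = 6: row 2 has {1,3,4,5}; col 5 has {1,2,4}; box has {1,2,3,4,5} → only 6 remains.
row 4, column 3 = 5: row 4 has {2,3,4,6}; col 3 has {1,2,4,6}; box has {2,3,4,6} → only 5 remains.
row 4, column 6 = 1: row 4 has {2,3,4,5,6}; col 6 has {2,4,5}; box has {2,4,6} → only 1 remains.
row 5, column 3 = 3: row 5 has {2,4}; col 3 has {1,2,4,5,6}; box has {2,4,6} → only 3 remains.
row 5, column 5 = 5: row 5 has {2,3,4}; col 5 has {1,2,4,6}; box has {2,4} → only 5 remains.
row 5, column 6 = 6: row 5 has {2,3,4,5}; col 6 has {1,2,4,5}; box has {2,4,5} → only 6 remains.
row 6, column 2 = 1: row 6 has {2,4,6}; col 2 has {2,3,4,5,6}; box has {2,3,4,6} → only 1 remains.
row 6, column 5 = 3: row 6 has {1,2,4,6}; col 5 has {1,2,4,5,6}; box has {2,4,5,6} → only 3 remains.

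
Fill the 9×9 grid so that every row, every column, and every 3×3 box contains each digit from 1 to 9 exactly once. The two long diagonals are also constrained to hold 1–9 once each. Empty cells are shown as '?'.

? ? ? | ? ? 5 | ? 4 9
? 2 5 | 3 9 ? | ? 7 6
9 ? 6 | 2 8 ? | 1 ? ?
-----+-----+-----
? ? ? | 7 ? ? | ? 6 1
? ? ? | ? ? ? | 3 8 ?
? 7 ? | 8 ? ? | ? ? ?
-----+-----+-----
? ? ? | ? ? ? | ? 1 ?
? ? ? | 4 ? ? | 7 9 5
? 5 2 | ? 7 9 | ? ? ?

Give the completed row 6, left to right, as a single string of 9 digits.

679831524

r2c7 = 8: row 2 has {2,3,5,6,7,9}; col 7 has {1,3,7}; box has {1,4,6,7,9} → only 8 remains.
r3c9 = 3: row 3 has {1,2,6,8,9}; col 9 has {1,5,6,9}; box has {1,4,6,7,8,9} → only 3 remains.
r7c7 = 4: row 7 has {1}; col 7 has {1,3,7,8}; box has {1,5,7,9}; main diagonal has {2,6,7,9} → only 4 remains.
r9c7 = 6: row 9 has {2,5,7,9}; col 7 has {1,3,4,7,8}; box has {1,4,5,7,9} → only 6 remains.
r9c8 = 3: row 9 has {2,5,6,7,9}; col 8 has {1,4,6,7,8,9}; box has {1,4,5,6,7,9} → only 3 remains.
r9c9 = 8: row 9 has {2,3,5,6,7,9}; col 9 has {1,3,5,6,9}; box has {1,3,4,5,6,7,9}; main diagonal has {2,4,6,7,9} → only 8 remains.
r1c7 = 2: row 1 has {4,5,9}; col 7 has {1,3,4,6,7,8}; box has {1,3,4,6,7,8,9} → only 2 remains.
r3c2 = 4: row 3 has {1,2,3,6,8,9}; col 2 has {2,5,7}; box has {2,5,6,9} → only 4 remains.
r3c6 = 7: row 3 has {1,2,3,4,6,8,9}; col 6 has {5,9}; box has {2,3,5,8,9} → only 7 remains.
r3c8 = 5: row 3 has {1,2,3,4,6,7,8,9}; col 8 has {1,3,4,6,7,8,9}; box has {1,2,3,4,6,7,8,9} → only 5 remains.
r5c5 = 5: row 5 has {3,8}; col 5 has {7,8,9}; box has {7,8}; main diagonal has {2,4,6,7,8,9}; anti-diagonal has {1,7,8,9} → only 5 remains.
r6c8 = 2: row 6 has {7,8}; col 8 has {1,3,4,5,6,7,8,9}; box has {1,3,6,8} → only 2 remains.
r6c9 = 4: row 6 has {2,7,8}; col 9 has {1,3,5,6,8,9}; box has {1,2,3,6,8} → only 4 remains.
r7c3 = 3: row 7 has {1,4}; col 3 has {2,5,6}; box has {2,5}; anti-diagonal has {1,5,7,8,9} → only 3 remains.
r7c9 = 2: row 7 has {1,3,4}; col 9 has {1,3,4,5,6,8,9}; box has {1,3,4,5,6,7,8,9} → only 2 remains.
r8c2 = 6: row 8 has {4,5,7,9}; col 2 has {2,4,5,7}; box has {2,3,5}; anti-diagonal has {1,3,5,7,8,9} → only 6 remains.
r9c1 = 4: row 9 has {2,3,5,6,7,8,9}; col 1 has {9}; box has {2,3,5,6}; anti-diagonal has {1,3,5,6,7,8,9} → only 4 remains.
r9c4 = 1: row 9 has {2,3,4,5,6,7,8,9}; col 4 has {2,3,4,7,8}; box has {4,7,9} → only 1 remains.
r1c4 = 6: row 1 has {2,4,5,9}; col 4 has {1,2,3,4,7,8}; box has {2,3,5,7,8,9} → only 6 remains.
r1c5 = 1: row 1 has {2,4,5,6,9}; col 5 has {5,7,8,9}; box has {2,3,5,6,7,8,9} → only 1 remains.
r2c1 = 1: row 2 has {2,3,5,6,7,8,9}; col 1 has {4,9}; box has {2,4,5,6,9} → only 1 remains.
r2c6 = 4: row 2 has {1,2,3,5,6,7,8,9}; col 6 has {5,7,9}; box has {1,2,3,5,6,7,8,9} → only 4 remains.
r4c6 = 2: row 4 has {1,6,7}; col 6 has {4,5,7,9}; box has {5,7,8}; anti-diagonal has {1,3,4,5,6,7,8,9} → only 2 remains.
r5c4 = 9: row 5 has {3,5,8}; col 4 has {1,2,3,4,6,7,8}; box has {2,5,7,8} → only 9 remains.
r5c9 = 7: row 5 has {3,5,8,9}; col 9 has {1,2,3,4,5,6,8,9}; box has {1,2,3,4,6,8} → only 7 remains.
r7c4 = 5: row 7 has {1,2,3,4}; col 4 has {1,2,3,4,6,7,8,9}; box has {1,4,7,9} → only 5 remains.
r7c5 = 6: row 7 has {1,2,3,4,5}; col 5 has {1,5,7,8,9}; box has {1,4,5,7,9} → only 6 remains.
r7c6 = 8: row 7 has {1,2,3,4,5,6}; col 6 has {2,4,5,7,9}; box has {1,4,5,6,7,9} → only 8 remains.
r8c1 = 8: row 8 has {4,5,6,7,9}; col 1 has {1,4,9}; box has {2,3,4,5,6} → only 8 remains.
r8c3 = 1: row 8 has {4,5,6,7,8,9}; col 3 has {2,3,5,6}; box has {2,3,4,5,6,8} → only 1 remains.
r8c6 = 3: row 8 has {1,4,5,6,7,8,9}; col 6 has {2,4,5,7,8,9}; box has {1,4,5,6,7,8,9} → only 3 remains.
r1c1 = 3: row 1 has {1,2,4,5,6,9}; col 1 has {1,4,8,9}; box has {1,2,4,5,6,9}; main diagonal has {2,4,5,6,7,8,9} → only 3 remains.
r1c2 = 8: row 1 has {1,2,3,4,5,6,9}; col 2 has {2,4,5,6,7}; box has {1,2,3,4,5,6,9} → only 8 remains.
r1c3 = 7: row 1 has {1,2,3,4,5,6,8,9}; col 3 has {1,2,3,5,6}; box has {1,2,3,4,5,6,8,9} → only 7 remains.
r4c1 = 5: row 4 has {1,2,6,7}; col 1 has {1,3,4,8,9}; box has {7} → only 5 remains.
r4c7 = 9: row 4 has {1,2,5,6,7}; col 7 has {1,2,3,4,6,7,8}; box has {1,2,3,4,6,7,8} → only 9 remains.
r5c2 = 1: row 5 has {3,5,7,8,9}; col 2 has {2,4,5,6,7,8}; box has {5,7} → only 1 remains.
r5c3 = 4: row 5 has {1,3,5,7,8,9}; col 3 has {1,2,3,5,6,7}; box has {1,5,7} → only 4 remains.
r5c6 = 6: row 5 has {1,3,4,5,7,8,9}; col 6 has {2,3,4,5,7,8,9}; box has {2,5,7,8,9} → only 6 remains.
r6c1 = 6: row 6 has {2,4,7,8}; col 1 has {1,3,4,5,8,9}; box has {1,4,5,7} → only 6 remains.
r6c3 = 9: row 6 has {2,4,6,7,8}; col 3 has {1,2,3,4,5,6,7}; box has {1,4,5,6,7} → only 9 remains.
r6c5 = 3: row 6 has {2,4,6,7,8,9}; col 5 has {1,5,6,7,8,9}; box has {2,5,6,7,8,9} → only 3 remains.
r6c6 = 1: row 6 has {2,3,4,6,7,8,9}; col 6 has {2,3,4,5,6,7,8,9}; box has {2,3,5,6,7,8,9}; main diagonal has {2,3,4,5,6,7,8,9} → only 1 remains.
r6c7 = 5: row 6 has {1,2,3,4,6,7,8,9}; col 7 has {1,2,3,4,6,7,8,9}; box has {1,2,3,4,6,7,8,9} → only 5 remains.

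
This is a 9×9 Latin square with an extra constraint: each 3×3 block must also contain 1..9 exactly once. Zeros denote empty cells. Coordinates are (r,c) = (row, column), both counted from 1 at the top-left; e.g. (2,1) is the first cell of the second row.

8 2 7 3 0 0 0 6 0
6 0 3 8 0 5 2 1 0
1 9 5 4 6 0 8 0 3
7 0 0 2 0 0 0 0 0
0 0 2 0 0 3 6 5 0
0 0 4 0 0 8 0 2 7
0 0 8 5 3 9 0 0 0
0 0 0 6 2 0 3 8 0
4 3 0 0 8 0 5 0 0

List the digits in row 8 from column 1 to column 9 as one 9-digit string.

579624381

(1,6) = 1 (sole candidate).
(2,2) = 4 (sole candidate).
(2,9) = 9 (sole candidate).
(3,8) = 7 (sole candidate).
(5,1) = 9 (sole candidate).
(7,1) = 2 (sole candidate).
(7,8) = 4 (sole candidate).
(8,1) = 5: row 8 has {2,3,6,8}; col 1 has {1,2,4,6,7,8,9}; box has {2,3,4,8} → only 5 remains.
(8,9) = 1: row 8 has {2,3,5,6,8}; col 9 has {3,7,9}; box has {3,4,5,8} → only 1 remains.
(9,6) = 7 (sole candidate).
(9,8) = 9 (sole candidate).
(1,5) = 9 (sole candidate).
(1,7) = 4 (sole candidate).
(1,9) = 5 (sole candidate).
(2,5) = 7 (sole candidate).
(3,6) = 2 (sole candidate).
(4,8) = 3 (sole candidate).
(6,1) = 3 (sole candidate).
(7,7) = 7 (sole candidate).
(7,9) = 6 (sole candidate).
(8,2) = 7: row 8 has {1,2,3,5,6,8}; col 2 has {2,3,4,9}; box has {2,3,4,5,8} → only 7 remains.
(8,3) = 9: row 8 has {1,2,3,5,6,7,8}; col 3 has {2,3,4,5,7,8}; box has {2,3,4,5,7,8} → only 9 remains.
(8,6) = 4: row 8 has {1,2,3,5,6,7,8,9}; col 6 has {1,2,3,5,7,8,9}; box has {2,3,5,6,7,8,9} → only 4 remains.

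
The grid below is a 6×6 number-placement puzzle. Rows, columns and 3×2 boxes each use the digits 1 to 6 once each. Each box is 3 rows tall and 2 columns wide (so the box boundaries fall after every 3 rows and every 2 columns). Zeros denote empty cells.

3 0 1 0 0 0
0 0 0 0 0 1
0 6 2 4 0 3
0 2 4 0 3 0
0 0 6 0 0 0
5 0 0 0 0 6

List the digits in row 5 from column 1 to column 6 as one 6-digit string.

r3c1 = 1: row 3 has {2,3,4,6}; col 1 has {3,5}; box has {3,6} → only 1 remains.
r3c5 = 5: row 3 has {1,2,3,4,6}; col 5 has {3}; box has {1,3} → only 5 remains.
r4c1 = 6: row 4 has {2,3,4}; col 1 has {1,3,5}; box has {2,5} → only 6 remains.
r4c6 = 5: row 4 has {2,3,4,6}; col 6 has {1,3,6}; box has {3,6} → only 5 remains.
r5c1 = 4: row 5 has {6}; col 1 has {1,3,5,6}; box has {2,5,6} → only 4 remains.
r5c6 = 2: row 5 has {4,6}; col 6 has {1,3,5,6}; box has {3,5,6} → only 2 remains.
r6c3 = 3: row 6 has {5,6}; col 3 has {1,2,4,6}; box has {4,6} → only 3 remains.
r1c6 = 4: row 1 has {1,3}; col 6 has {1,2,3,5,6}; box has {1,3,5} → only 4 remains.
r2c1 = 2: row 2 has {1}; col 1 has {1,3,4,5,6}; box has {1,3,6} → only 2 remains.
r2c3 = 5: row 2 has {1,2}; col 3 has {1,2,3,4,6}; box has {1,2,4} → only 5 remains.
r2c5 = 6: row 2 has {1,2,5}; col 5 has {3,5}; box has {1,3,4,5} → only 6 remains.
r4c4 = 1: row 4 has {2,3,4,5,6}; col 4 has {4}; box has {3,4,6} → only 1 remains.
r5c4 = 5: row 5 has {2,4,6}; col 4 has {1,4}; box has {1,3,4,6} → only 5 remains.
r5c5 = 1: row 5 has {2,4,5,6}; col 5 has {3,5,6}; box has {2,3,5,6} → only 1 remains.
r6c2 = 1: row 6 has {3,5,6}; col 2 has {2,6}; box has {2,4,5,6} → only 1 remains.
r6c4 = 2: row 6 has {1,3,5,6}; col 4 has {1,4,5}; box has {1,3,4,5,6} → only 2 remains.
r6c5 = 4: row 6 has {1,2,3,5,6}; col 5 has {1,3,5,6}; box has {1,2,3,5,6} → only 4 remains.
r1c2 = 5: row 1 has {1,3,4}; col 2 has {1,2,6}; box has {1,2,3,6} → only 5 remains.
r1c4 = 6: row 1 has {1,3,4,5}; col 4 has {1,2,4,5}; box has {1,2,4,5} → only 6 remains.
r1c5 = 2: row 1 has {1,3,4,5,6}; col 5 has {1,3,4,5,6}; box has {1,3,4,5,6} → only 2 remains.
r2c2 = 4: row 2 has {1,2,5,6}; col 2 has {1,2,5,6}; box has {1,2,3,5,6} → only 4 remains.
r2c4 = 3: row 2 has {1,2,4,5,6}; col 4 has {1,2,4,5,6}; box has {1,2,4,5,6} → only 3 remains.
r5c2 = 3: row 5 has {1,2,4,5,6}; col 2 has {1,2,4,5,6}; box has {1,2,4,5,6} → only 3 remains.

436512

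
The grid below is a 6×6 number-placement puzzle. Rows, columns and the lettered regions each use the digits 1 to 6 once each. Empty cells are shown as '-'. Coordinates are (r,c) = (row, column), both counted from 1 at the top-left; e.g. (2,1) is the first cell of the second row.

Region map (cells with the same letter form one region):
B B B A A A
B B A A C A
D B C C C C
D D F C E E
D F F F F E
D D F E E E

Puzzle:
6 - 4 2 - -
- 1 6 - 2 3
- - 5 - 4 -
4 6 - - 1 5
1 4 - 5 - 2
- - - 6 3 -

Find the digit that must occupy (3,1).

(1,5) = 5: row 1 has {2,4,6}; col 5 has {1,2,3,4}; region has {2,3,6} → only 5 remains.
(1,6) = 1: row 1 has {2,4,5,6}; col 6 has {2,3,5}; region has {2,3,5,6} → only 1 remains.
(2,1) = 5: row 2 has {1,2,3,6}; col 1 has {1,4,6}; region has {1,4,6} → only 5 remains.
(2,4) = 4: row 2 has {1,2,3,5,6}; col 4 has {2,5,6}; region has {1,2,3,5,6} → only 4 remains.
(3,6) = 6: row 3 has {4,5}; col 6 has {1,2,3,5}; region has {2,4,5} → only 6 remains.
(4,4) = 3: row 4 has {1,4,5,6}; col 4 has {2,4,5,6}; region has {2,4,5,6} → only 3 remains.
(5,3) = 3: row 5 has {1,2,4,5}; col 3 has {4,5,6}; region has {4,5} → only 3 remains.
(5,5) = 6: row 5 has {1,2,3,4,5}; col 5 has {1,2,3,4,5}; region has {3,4,5} → only 6 remains.
(6,1) = 2: row 6 has {3,6}; col 1 has {1,4,5,6}; region has {1,4,6} → only 2 remains.
(6,2) = 5: row 6 has {2,3,6}; col 2 has {1,4,6}; region has {1,2,4,6} → only 5 remains.
(6,3) = 1: row 6 has {2,3,5,6}; col 3 has {3,4,5,6}; region has {3,4,5,6} → only 1 remains.
(6,6) = 4: row 6 has {1,2,3,5,6}; col 6 has {1,2,3,5,6}; region has {1,2,3,5,6} → only 4 remains.
(1,2) = 3: row 1 has {1,2,4,5,6}; col 2 has {1,4,5,6}; region has {1,4,5,6} → only 3 remains.
(3,1) = 3: row 3 has {4,5,6}; col 1 has {1,2,4,5,6}; region has {1,2,4,5,6} → only 3 remains.

3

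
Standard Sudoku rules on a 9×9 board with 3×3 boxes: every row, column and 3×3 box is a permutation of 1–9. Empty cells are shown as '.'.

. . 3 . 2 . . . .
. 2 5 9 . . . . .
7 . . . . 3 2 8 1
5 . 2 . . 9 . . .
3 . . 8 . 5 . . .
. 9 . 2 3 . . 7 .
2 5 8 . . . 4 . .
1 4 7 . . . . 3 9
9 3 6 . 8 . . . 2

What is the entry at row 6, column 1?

6

row 3, column 2 = 6 (sole candidate).
row 3, column 3 = 9 (hidden single in row 3).
row 5, column 8 = 2 (hidden single in row 5).
row 5, column 7 = 9 (hidden single in row 5).
row 1, column 8 = 9 (hidden single in row 1).
row 7, column 4 = 3 (hidden single in row 7).
row 7, column 5 = 9 (hidden single in row 7).
row 8, column 7 = 8 (hidden single in row 8).
row 8, column 6 = 2 (hidden single in row 8).
row 6, column 1 = 6: in column 1, 6 can only go here (every other open cell in that column sees a 6).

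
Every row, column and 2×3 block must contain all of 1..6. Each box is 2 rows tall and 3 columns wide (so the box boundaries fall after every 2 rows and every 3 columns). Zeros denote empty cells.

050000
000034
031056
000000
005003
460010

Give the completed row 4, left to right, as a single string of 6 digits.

r3c1 = 2: row 3 has {1,3,5,6}; col 1 has {4}; box has {1,3} → only 2 remains.
r3c4 = 4: row 3 has {1,2,3,5,6}; col 4 has {}; box has {5,6} → only 4 remains.
r4c2 = 4: row 4 has {}; col 2 has {3,5,6}; box has {1,2,3} → only 4 remains.
r4c3 = 6: row 4 has {4}; col 3 has {1,5}; box has {1,2,3,4} → only 6 remains.
r4c5 = 2: row 4 has {4,6}; col 5 has {1,3,5}; box has {4,5,6} → only 2 remains.
r4c6 = 1: row 4 has {2,4,6}; col 6 has {3,4,6}; box has {2,4,5,6} → only 1 remains.
r5c1 = 1: row 5 has {3,5}; col 1 has {2,4}; box has {4,5,6} → only 1 remains.
r5c2 = 2: row 5 has {1,3,5}; col 2 has {3,4,5,6}; box has {1,4,5,6} → only 2 remains.
r5c4 = 6: row 5 has {1,2,3,5}; col 4 has {4}; box has {1,3} → only 6 remains.
r5c5 = 4: row 5 has {1,2,3,5,6}; col 5 has {1,2,3,5}; box has {1,3,6} → only 4 remains.
r6c3 = 3: row 6 has {1,4,6}; col 3 has {1,5,6}; box has {1,2,4,5,6} → only 3 remains.
r1c5 = 6: row 1 has {5}; col 5 has {1,2,3,4,5}; box has {3,4} → only 6 remains.
r1c6 = 2: row 1 has {5,6}; col 6 has {1,3,4,6}; box has {3,4,6} → only 2 remains.
r2c1 = 6: row 2 has {3,4}; col 1 has {1,2,4}; box has {5} → only 6 remains.
r2c2 = 1: row 2 has {3,4,6}; col 2 has {2,3,4,5,6}; box has {5,6} → only 1 remains.
r2c3 = 2: row 2 has {1,3,4,6}; col 3 has {1,3,5,6}; box has {1,5,6} → only 2 remains.
r2c4 = 5: row 2 has {1,2,3,4,6}; col 4 has {4,6}; box has {2,3,4,6} → only 5 remains.
r4c1 = 5: row 4 has {1,2,4,6}; col 1 has {1,2,4,6}; box has {1,2,3,4,6} → only 5 remains.
r4c4 = 3: row 4 has {1,2,4,5,6}; col 4 has {4,5,6}; box has {1,2,4,5,6} → only 3 remains.

546321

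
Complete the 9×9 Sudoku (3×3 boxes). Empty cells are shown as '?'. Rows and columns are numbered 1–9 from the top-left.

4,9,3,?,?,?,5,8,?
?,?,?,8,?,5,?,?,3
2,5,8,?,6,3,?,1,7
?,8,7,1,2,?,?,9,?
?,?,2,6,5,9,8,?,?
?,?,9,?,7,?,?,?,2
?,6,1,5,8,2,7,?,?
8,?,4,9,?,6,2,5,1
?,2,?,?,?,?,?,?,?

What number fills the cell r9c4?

7

r1c5 = 1 (sole candidate).
r1c6 = 7 (sole candidate).
r1c9 = 6 (sole candidate).
r2c3 = 6 (sole candidate).
r3c4 = 4 (sole candidate).
r3c7 = 9 (sole candidate).
r4c6 = 4 (sole candidate).
r4c9 = 5 (sole candidate).
r5c9 = 4 (sole candidate).
r6c4 = 3 (sole candidate).
r6c6 = 8 (sole candidate).
r6c8 = 6 (sole candidate).
r7c9 = 9 (sole candidate).
r8c5 = 3 (sole candidate).
r9c3 = 5 (sole candidate).
r9c4 = 7: row 9 has {2,5}; col 4 has {1,3,4,5,6,8,9}; box has {2,3,5,6,8,9} → only 7 remains.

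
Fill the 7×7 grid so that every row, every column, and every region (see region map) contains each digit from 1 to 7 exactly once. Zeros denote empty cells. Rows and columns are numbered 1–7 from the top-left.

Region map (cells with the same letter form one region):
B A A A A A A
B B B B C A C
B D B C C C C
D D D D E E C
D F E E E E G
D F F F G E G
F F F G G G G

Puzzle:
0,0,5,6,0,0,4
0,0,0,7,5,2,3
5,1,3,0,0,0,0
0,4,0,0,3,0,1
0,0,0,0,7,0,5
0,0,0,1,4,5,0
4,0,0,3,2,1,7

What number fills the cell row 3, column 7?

row 1, column 5 = 1: row 1 has {4,5,6}; col 5 has {2,3,4,5,7}; region has {2,4,5,6} → only 1 remains.
row 2, column 2 = 6: row 2 has {2,3,5,7}; col 2 has {1,4}; region has {3,5,7} → only 6 remains.
row 3, column 5 = 6: row 3 has {1,3,5}; col 5 has {1,2,3,4,5,7}; region has {1,3,5} → only 6 remains.
row 3, column 7 = 2: row 3 has {1,3,5,6}; col 7 has {1,3,4,5,7}; region has {1,3,5,6} → only 2 remains.

2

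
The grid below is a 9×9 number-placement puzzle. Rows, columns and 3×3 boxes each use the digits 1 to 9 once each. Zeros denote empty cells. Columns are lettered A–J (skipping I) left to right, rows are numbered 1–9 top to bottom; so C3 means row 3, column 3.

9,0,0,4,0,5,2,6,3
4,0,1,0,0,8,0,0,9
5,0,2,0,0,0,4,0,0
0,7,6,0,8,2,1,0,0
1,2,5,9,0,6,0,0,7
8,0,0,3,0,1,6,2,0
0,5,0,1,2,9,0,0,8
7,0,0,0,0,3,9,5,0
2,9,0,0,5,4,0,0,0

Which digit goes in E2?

B1 = 8 (sole candidate).
C1 = 7 (sole candidate).
E1 = 1 (sole candidate).
H2 = 7 (sole candidate).
F3 = 7 (sole candidate).
J3 = 1 (sole candidate).
A4 = 3 (sole candidate).
D4 = 5 (sole candidate).
J4 = 4 (sole candidate).
E5 = 4 (sole candidate).
B6 = 4 (sole candidate).
C6 = 9 (sole candidate).
E6 = 7 (sole candidate).
J6 = 5 (sole candidate).
A7 = 6 (sole candidate).
B8 = 1 (sole candidate).
E8 = 6 (sole candidate).
J8 = 2 (sole candidate).
J9 = 6 (sole candidate).
E2 = 3: row 2 has {1,4,7,8,9}; col 5 has {1,2,4,5,6,7,8}; box has {1,4,5,7,8} → only 3 remains.

3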